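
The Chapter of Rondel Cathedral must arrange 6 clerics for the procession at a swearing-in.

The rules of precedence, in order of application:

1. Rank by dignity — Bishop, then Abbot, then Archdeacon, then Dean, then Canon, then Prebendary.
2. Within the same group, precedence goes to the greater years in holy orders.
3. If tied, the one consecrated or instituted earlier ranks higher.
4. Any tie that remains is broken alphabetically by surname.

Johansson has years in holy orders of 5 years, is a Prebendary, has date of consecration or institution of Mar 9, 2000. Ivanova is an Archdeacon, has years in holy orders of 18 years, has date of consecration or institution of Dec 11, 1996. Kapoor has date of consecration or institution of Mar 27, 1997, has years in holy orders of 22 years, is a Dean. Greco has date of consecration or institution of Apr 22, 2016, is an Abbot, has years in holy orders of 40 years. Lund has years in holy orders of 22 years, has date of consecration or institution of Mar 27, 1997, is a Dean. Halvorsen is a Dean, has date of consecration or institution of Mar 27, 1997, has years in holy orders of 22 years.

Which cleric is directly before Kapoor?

Halvorsen

By dignity: Greco (Abbot); then Ivanova (Archdeacon); then Halvorsen, Kapoor and Lund (Dean); then Johansson (Prebendary).
Halvorsen, Kapoor and Lund all have years in holy orders 22 years, so the next rule applies.
Halvorsen, Kapoor and Lund all have date of consecration or institution Mar 27, 1997, so the next rule applies.
Among Halvorsen, Kapoor and Lund, alphabetically by surname: Halvorsen before Kapoor before Lund.
Order: Greco, Ivanova, Halvorsen, Kapoor, Lund, Johansson.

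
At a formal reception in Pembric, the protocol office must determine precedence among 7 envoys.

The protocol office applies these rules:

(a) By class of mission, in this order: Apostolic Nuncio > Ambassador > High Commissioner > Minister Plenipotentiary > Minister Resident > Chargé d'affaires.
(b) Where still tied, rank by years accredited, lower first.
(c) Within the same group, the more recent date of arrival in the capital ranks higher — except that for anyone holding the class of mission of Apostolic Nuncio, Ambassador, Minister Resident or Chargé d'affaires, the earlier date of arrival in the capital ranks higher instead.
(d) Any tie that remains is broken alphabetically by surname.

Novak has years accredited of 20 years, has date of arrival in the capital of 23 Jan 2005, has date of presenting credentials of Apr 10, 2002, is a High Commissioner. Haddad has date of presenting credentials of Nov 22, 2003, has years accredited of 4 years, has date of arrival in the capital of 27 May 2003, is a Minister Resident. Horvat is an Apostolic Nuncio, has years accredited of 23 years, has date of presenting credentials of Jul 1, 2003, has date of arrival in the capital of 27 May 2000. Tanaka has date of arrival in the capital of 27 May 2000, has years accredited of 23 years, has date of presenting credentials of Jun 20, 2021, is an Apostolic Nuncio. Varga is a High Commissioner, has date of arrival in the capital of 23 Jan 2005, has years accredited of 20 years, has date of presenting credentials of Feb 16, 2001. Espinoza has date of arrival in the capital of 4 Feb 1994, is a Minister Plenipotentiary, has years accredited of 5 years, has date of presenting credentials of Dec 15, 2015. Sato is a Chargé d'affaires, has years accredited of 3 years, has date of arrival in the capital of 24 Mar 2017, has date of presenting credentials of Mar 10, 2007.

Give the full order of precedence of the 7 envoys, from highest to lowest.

By class of mission: Horvat and Tanaka (Apostolic Nuncio); then Novak and Varga (High Commissioner); then Espinoza (Minister Plenipotentiary); then Haddad (Minister Resident); then Sato (Chargé d'affaires).
Horvat and Tanaka both have years accredited 23 years, so the next rule applies.
Horvat and Tanaka both have date of arrival in the capital 27 May 2000, so the next rule applies.
Among Horvat and Tanaka, alphabetically by surname: Horvat before Tanaka.
Novak and Varga both have years accredited 20 years, so the next rule applies.
Novak and Varga both have date of arrival in the capital 23 Jan 2005, so the next rule applies.
Among Novak and Varga, alphabetically by surname: Novak before Varga.
Full order: Horvat, Tanaka, Novak, Varga, Espinoza, Haddad, Sato.

Horvat, Tanaka, Novak, Varga, Espinoza, Haddad, Sato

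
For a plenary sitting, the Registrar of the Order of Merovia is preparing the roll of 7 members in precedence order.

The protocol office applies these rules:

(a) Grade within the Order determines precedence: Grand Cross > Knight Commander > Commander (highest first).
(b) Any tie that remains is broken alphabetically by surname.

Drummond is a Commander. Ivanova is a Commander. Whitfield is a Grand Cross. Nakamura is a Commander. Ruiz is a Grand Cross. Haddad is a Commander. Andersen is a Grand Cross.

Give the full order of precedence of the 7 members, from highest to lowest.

By grade within the Order: Andersen, Ruiz and Whitfield (Grand Cross); then Drummond, Haddad, Ivanova and Nakamura (Commander).
Among Andersen, Ruiz and Whitfield, alphabetically by surname: Andersen before Ruiz before Whitfield.
Among Drummond, Haddad, Ivanova and Nakamura, alphabetically by surname: Drummond before Haddad before Ivanova before Nakamura.
Full order: Andersen, Ruiz, Whitfield, Drummond, Haddad, Ivanova, Nakamura.

Andersen, Ruiz, Whitfield, Drummond, Haddad, Ivanova, Nakamura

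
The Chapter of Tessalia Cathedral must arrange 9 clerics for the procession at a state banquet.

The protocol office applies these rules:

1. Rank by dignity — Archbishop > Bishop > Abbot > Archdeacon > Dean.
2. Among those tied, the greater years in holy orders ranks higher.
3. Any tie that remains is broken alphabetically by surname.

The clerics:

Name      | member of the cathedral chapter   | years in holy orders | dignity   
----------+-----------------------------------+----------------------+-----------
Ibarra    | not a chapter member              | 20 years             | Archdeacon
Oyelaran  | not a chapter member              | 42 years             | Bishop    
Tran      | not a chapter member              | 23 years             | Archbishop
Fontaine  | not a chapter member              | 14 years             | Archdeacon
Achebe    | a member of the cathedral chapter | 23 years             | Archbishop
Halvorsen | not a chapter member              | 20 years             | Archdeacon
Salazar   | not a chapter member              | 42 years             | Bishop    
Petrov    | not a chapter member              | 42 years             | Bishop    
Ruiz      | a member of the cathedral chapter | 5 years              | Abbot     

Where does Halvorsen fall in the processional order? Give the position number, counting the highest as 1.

By dignity: Achebe and Tran (Archbishop); then Oyelaran, Petrov and Salazar (Bishop); then Ruiz (Abbot); then Halvorsen, Ibarra and Fontaine (Archdeacon).
Achebe and Tran both have years in holy orders 23 years, so the next rule applies.
Among Achebe and Tran, alphabetically by surname: Achebe before Tran.
Oyelaran, Petrov and Salazar all have years in holy orders 42 years, so the next rule applies.
Among Oyelaran, Petrov and Salazar, alphabetically by surname: Oyelaran before Petrov before Salazar.
Among Halvorsen, Ibarra and Fontaine, by years in holy orders (higher first): Halvorsen and Ibarra (20 years) before Fontaine (14 years).
Among Halvorsen and Ibarra, alphabetically by surname: Halvorsen before Ibarra.
Order: Achebe, Tran, Oyelaran, Petrov, Salazar, Ruiz, Halvorsen, Ibarra, Fontaine. So position 7.

7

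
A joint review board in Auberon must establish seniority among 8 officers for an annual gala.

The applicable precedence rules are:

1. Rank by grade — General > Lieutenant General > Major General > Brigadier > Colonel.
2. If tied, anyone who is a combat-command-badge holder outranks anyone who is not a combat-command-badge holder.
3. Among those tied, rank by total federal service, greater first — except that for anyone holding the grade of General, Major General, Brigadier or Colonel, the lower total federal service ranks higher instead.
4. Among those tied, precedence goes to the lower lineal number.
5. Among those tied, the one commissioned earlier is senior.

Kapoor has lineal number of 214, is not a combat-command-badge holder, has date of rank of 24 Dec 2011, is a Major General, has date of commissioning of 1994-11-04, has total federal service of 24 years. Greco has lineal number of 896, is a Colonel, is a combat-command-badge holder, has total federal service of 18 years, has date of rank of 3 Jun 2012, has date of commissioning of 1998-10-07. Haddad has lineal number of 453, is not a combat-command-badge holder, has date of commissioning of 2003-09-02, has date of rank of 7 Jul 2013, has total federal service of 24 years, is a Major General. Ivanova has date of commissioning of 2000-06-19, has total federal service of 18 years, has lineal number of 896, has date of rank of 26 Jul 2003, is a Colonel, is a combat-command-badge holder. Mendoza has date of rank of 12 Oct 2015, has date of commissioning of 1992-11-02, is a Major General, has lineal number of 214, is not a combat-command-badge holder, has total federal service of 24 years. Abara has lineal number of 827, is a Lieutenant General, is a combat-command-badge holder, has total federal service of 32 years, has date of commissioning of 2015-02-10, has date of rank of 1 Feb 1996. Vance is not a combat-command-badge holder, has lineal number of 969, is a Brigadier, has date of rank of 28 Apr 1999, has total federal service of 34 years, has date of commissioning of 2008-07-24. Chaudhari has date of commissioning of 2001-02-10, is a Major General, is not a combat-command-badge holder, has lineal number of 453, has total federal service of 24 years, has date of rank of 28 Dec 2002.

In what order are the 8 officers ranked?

By grade: Abara (Lieutenant General); then Mendoza, Kapoor, Chaudhari and Haddad (Major General); then Vance (Brigadier); then Greco and Ivanova (Colonel).
Mendoza, Kapoor, Chaudhari and Haddad are each not a combat-command-badge holder, so the next rule applies.
Mendoza, Kapoor, Chaudhari and Haddad all have total federal service 24 years, so the next rule applies.
Among Mendoza, Kapoor, Chaudhari and Haddad, by lineal number (lower first): Mendoza and Kapoor (214) before Chaudhari and Haddad (453).
Among Mendoza and Kapoor, by date of commissioning (earlier first): Mendoza (1992-11-02) before Kapoor (1994-11-04).
Among Chaudhari and Haddad, by date of commissioning (earlier first): Chaudhari (2001-02-10) before Haddad (2003-09-02).
Greco and Ivanova are each a combat-command-badge holder, so the next rule applies.
Greco and Ivanova both have total federal service 18 years, so the next rule applies.
Greco and Ivanova both have lineal number 896, so the next rule applies.
Among Greco and Ivanova, by date of commissioning (earlier first): Greco (1998-10-07) before Ivanova (2000-06-19).
Full order: Abara, Mendoza, Kapoor, Chaudhari, Haddad, Vance, Greco, Ivanova.

Abara, Mendoza, Kapoor, Chaudhari, Haddad, Vance, Greco, Ivanova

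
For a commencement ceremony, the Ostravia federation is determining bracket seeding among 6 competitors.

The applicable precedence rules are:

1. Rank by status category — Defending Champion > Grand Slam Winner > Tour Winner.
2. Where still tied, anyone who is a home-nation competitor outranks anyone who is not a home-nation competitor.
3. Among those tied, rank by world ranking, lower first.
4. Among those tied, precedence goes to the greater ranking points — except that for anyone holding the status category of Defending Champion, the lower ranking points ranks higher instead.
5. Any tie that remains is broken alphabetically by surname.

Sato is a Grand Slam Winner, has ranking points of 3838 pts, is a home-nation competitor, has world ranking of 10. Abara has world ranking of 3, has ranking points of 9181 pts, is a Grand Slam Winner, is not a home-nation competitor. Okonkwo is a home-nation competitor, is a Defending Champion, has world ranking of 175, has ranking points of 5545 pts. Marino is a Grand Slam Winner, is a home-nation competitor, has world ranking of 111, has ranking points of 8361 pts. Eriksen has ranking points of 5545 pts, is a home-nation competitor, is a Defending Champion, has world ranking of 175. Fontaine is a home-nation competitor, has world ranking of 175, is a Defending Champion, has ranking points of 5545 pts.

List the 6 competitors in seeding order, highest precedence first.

Eriksen, Fontaine, Okonkwo, Sato, Marino, Abara

By status category: Eriksen, Fontaine and Okonkwo (Defending Champion); then Sato, Marino and Abara (Grand Slam Winner).
Eriksen, Fontaine and Okonkwo are each a home-nation competitor, so the next rule applies.
Eriksen, Fontaine and Okonkwo all have world ranking 175, so the next rule applies.
Eriksen, Fontaine and Okonkwo all have ranking points 5545 pts, so the next rule applies.
Among Eriksen, Fontaine and Okonkwo, alphabetically by surname: Eriksen before Fontaine before Okonkwo.
Among Sato, Marino and Abara, a home-nation competitor before not a home-nation competitor: Sato and Marino (a home-nation competitor) before Abara (not a home-nation competitor).
Among Sato and Marino, by world ranking (lower first): Sato (10) before Marino (111).
Full order: Eriksen, Fontaine, Okonkwo, Sato, Marino, Abara.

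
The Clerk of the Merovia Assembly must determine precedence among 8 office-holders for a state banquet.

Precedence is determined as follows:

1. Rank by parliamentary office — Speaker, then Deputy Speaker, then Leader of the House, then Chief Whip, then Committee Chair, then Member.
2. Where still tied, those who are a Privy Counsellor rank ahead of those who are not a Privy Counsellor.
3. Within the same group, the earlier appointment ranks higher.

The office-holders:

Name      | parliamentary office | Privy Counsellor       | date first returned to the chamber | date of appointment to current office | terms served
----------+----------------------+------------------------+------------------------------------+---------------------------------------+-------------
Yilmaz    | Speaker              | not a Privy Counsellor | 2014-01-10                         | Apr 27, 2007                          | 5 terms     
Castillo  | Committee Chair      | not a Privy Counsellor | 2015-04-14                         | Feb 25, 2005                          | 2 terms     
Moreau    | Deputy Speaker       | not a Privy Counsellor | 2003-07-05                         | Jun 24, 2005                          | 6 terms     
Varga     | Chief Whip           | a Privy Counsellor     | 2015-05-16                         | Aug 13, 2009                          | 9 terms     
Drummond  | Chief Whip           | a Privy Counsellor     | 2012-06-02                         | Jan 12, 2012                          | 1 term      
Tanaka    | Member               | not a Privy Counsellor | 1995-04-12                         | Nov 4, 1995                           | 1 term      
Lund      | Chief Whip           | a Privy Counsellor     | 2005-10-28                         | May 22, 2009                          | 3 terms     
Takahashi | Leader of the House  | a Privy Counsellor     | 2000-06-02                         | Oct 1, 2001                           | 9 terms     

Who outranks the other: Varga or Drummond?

Varga

By parliamentary office: Yilmaz (Speaker); then Moreau (Deputy Speaker); then Takahashi (Leader of the House); then Lund, Varga and Drummond (Chief Whip); then Castillo (Committee Chair); then Tanaka (Member).
Lund, Varga and Drummond are each a Privy Counsellor, so the next rule applies.
Among Lund, Varga and Drummond, by date of appointment to current office (earlier first): Lund (May 22, 2009) before Varga (Aug 13, 2009) before Drummond (Jan 12, 2012).
So Varga takes precedence.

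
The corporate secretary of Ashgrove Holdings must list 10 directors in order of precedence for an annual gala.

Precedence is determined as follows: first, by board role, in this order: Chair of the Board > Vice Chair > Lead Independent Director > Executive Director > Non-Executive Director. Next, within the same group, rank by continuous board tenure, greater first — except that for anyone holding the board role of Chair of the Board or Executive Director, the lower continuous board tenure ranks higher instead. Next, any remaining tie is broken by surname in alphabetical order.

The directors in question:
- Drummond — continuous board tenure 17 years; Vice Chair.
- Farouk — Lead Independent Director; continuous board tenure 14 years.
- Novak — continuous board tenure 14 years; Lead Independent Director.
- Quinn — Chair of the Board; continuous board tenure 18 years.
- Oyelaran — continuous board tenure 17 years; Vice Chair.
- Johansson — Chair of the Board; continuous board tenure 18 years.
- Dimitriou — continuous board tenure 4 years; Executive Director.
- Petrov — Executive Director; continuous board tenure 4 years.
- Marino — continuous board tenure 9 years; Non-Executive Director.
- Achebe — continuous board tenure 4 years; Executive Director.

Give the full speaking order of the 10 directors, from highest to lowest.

Johansson, Quinn, Drummond, Oyelaran, Farouk, Novak, Achebe, Dimitriou, Petrov, Marino

By board role: Johansson and Quinn (Chair of the Board); then Drummond and Oyelaran (Vice Chair); then Farouk and Novak (Lead Independent Director); then Achebe, Dimitriou and Petrov (Executive Director); then Marino (Non-Executive Director).
Johansson and Quinn both have continuous board tenure 18 years, so the next rule applies.
Among Johansson and Quinn, alphabetically by surname: Johansson before Quinn.
Drummond and Oyelaran both have continuous board tenure 17 years, so the next rule applies.
Among Drummond and Oyelaran, alphabetically by surname: Drummond before Oyelaran.
Farouk and Novak both have continuous board tenure 14 years, so the next rule applies.
Among Farouk and Novak, alphabetically by surname: Farouk before Novak.
Achebe, Dimitriou and Petrov all have continuous board tenure 4 years, so the next rule applies.
Among Achebe, Dimitriou and Petrov, alphabetically by surname: Achebe before Dimitriou before Petrov.
Full order: Johansson, Quinn, Drummond, Oyelaran, Farouk, Novak, Achebe, Dimitriou, Petrov, Marino.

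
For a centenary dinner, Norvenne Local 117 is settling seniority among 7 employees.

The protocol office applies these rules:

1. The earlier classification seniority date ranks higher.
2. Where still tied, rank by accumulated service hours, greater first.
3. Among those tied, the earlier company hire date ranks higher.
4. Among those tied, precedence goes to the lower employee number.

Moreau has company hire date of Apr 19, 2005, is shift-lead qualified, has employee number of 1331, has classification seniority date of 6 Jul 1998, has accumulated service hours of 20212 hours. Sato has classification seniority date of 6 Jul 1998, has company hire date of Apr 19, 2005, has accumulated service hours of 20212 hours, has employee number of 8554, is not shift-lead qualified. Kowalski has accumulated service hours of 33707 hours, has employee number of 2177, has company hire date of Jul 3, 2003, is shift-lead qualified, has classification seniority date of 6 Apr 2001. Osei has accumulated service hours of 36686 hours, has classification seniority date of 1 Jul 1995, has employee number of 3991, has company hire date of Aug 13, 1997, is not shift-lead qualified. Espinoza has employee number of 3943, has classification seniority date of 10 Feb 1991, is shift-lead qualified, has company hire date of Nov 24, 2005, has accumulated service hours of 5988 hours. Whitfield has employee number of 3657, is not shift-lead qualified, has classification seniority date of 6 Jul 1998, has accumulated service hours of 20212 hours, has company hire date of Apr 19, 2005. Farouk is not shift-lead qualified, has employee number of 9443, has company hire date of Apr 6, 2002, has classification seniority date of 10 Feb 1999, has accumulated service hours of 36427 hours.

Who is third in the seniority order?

Moreau

By classification seniority date (earlier first): Espinoza (10 Feb 1991); then Osei (1 Jul 1995); then Moreau, Whitfield and Sato (each 6 Jul 1998); then Farouk (10 Feb 1999); then Kowalski (6 Apr 2001).
Moreau, Whitfield and Sato all have accumulated service hours 20212 hours, so the next rule applies.
Moreau, Whitfield and Sato all have company hire date Apr 19, 2005, so the next rule applies.
Among Moreau, Whitfield and Sato, by employee number (lower first): Moreau (1331) before Whitfield (3657) before Sato (8554).
Order: Espinoza, Osei, Moreau, Whitfield, Sato, Farouk, Kowalski.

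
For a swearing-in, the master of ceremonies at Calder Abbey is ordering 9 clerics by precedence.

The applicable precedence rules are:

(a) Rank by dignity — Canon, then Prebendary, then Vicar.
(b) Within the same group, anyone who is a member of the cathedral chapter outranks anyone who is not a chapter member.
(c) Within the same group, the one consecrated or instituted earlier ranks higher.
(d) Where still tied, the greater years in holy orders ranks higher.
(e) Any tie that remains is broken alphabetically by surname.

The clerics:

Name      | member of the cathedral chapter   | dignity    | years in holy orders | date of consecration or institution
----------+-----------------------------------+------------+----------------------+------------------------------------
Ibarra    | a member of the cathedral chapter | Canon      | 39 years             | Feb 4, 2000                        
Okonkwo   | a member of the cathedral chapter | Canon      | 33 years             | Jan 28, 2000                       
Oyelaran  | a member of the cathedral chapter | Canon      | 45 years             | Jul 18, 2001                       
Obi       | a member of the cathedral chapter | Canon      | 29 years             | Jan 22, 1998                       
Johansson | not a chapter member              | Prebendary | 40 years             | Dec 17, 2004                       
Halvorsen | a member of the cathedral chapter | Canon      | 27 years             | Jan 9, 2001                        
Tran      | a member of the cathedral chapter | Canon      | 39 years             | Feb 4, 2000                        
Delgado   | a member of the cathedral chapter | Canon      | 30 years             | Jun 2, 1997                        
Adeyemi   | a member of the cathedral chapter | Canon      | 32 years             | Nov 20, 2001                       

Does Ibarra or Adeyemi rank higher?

Ibarra

By dignity: Delgado, Obi, Okonkwo, Ibarra, Tran, Halvorsen, Oyelaran and Adeyemi (Canon); then Johansson (Prebendary).
Delgado, Obi, Okonkwo, Ibarra, Tran, Halvorsen, Oyelaran and Adeyemi are each a member of the cathedral chapter, so the next rule applies.
Among Delgado, Obi, Okonkwo, Ibarra, Tran, Halvorsen, Oyelaran and Adeyemi, by date of consecration or institution (earlier first): Delgado (Jun 2, 1997) before Obi (Jan 22, 1998) before Okonkwo (Jan 28, 2000) before Ibarra and Tran (Feb 4, 2000) before Halvorsen (Jan 9, 2001) before Oyelaran (Jul 18, 2001) before Adeyemi (Nov 20, 2001).
Ibarra and Tran both have years in holy orders 39 years, so the next rule applies.
Among Ibarra and Tran, alphabetically by surname: Ibarra before Tran.
So Ibarra takes precedence.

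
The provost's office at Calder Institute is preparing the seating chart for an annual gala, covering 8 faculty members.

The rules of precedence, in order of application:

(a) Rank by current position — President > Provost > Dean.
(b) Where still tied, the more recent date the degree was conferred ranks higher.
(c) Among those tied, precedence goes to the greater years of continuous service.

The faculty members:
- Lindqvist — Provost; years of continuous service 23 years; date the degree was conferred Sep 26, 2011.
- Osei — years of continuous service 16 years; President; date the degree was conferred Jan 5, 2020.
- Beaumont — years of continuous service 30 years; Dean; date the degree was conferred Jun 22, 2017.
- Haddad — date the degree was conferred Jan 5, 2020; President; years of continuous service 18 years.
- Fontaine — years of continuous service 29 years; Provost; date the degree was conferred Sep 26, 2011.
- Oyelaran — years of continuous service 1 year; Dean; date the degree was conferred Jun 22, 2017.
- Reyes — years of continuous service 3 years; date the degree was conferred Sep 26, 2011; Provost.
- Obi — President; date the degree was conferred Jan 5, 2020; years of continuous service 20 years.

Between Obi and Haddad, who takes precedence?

By current position: Obi, Haddad and Osei (President); then Fontaine, Lindqvist and Reyes (Provost); then Beaumont and Oyelaran (Dean).
Obi, Haddad and Osei all have date the degree was conferred Jan 5, 2020, so the next rule applies.
Among Obi, Haddad and Osei, by years of continuous service (higher first): Obi (20 years) before Haddad (18 years) before Osei (16 years).
Fontaine, Lindqvist and Reyes all have date the degree was conferred Sep 26, 2011, so the next rule applies.
Among Fontaine, Lindqvist and Reyes, by years of continuous service (higher first): Fontaine (29 years) before Lindqvist (23 years) before Reyes (3 years).
Beaumont and Oyelaran both have date the degree was conferred Jun 22, 2017, so the next rule applies.
Among Beaumont and Oyelaran, by years of continuous service (higher first): Beaumont (30 years) before Oyelaran (1 year).
So Obi takes precedence.

Obi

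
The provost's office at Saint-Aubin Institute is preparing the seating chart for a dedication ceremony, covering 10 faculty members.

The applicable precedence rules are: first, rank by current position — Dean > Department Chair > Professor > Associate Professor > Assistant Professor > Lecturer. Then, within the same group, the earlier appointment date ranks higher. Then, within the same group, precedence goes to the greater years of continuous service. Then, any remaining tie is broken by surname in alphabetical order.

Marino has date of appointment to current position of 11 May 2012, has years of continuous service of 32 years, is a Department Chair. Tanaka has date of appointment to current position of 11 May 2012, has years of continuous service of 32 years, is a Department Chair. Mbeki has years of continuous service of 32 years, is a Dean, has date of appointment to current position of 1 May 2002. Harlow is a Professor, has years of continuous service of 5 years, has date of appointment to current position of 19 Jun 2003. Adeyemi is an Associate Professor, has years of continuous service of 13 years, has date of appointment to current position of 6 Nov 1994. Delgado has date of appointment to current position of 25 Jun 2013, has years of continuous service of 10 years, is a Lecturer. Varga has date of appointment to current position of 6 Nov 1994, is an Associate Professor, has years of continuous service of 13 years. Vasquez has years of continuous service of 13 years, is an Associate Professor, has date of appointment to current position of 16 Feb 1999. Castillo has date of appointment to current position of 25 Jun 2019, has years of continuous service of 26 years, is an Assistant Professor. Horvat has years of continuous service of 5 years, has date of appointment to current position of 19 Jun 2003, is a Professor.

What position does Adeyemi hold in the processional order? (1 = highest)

By current position: Mbeki (Dean); then Marino and Tanaka (Department Chair); then Harlow and Horvat (Professor); then Adeyemi, Varga and Vasquez (Associate Professor); then Castillo (Assistant Professor); then Delgado (Lecturer).
Marino and Tanaka both have date of appointment to current position 11 May 2012, so the next rule applies.
Marino and Tanaka both have years of continuous service 32 years, so the next rule applies.
Among Marino and Tanaka, alphabetically by surname: Marino before Tanaka.
Harlow and Horvat both have date of appointment to current position 19 Jun 2003, so the next rule applies.
Harlow and Horvat both have years of continuous service 5 years, so the next rule applies.
Among Harlow and Horvat, alphabetically by surname: Harlow before Horvat.
Among Adeyemi, Varga and Vasquez, by date of appointment to current position (earlier first): Adeyemi and Varga (6 Nov 1994) before Vasquez (16 Feb 1999).
Adeyemi and Varga both have years of continuous service 13 years, so the next rule applies.
Among Adeyemi and Varga, alphabetically by surname: Adeyemi before Varga.
Order: Mbeki, Marino, Tanaka, Harlow, Horvat, Adeyemi, Varga, Vasquez, Castillo, Delgado. So position 6.

6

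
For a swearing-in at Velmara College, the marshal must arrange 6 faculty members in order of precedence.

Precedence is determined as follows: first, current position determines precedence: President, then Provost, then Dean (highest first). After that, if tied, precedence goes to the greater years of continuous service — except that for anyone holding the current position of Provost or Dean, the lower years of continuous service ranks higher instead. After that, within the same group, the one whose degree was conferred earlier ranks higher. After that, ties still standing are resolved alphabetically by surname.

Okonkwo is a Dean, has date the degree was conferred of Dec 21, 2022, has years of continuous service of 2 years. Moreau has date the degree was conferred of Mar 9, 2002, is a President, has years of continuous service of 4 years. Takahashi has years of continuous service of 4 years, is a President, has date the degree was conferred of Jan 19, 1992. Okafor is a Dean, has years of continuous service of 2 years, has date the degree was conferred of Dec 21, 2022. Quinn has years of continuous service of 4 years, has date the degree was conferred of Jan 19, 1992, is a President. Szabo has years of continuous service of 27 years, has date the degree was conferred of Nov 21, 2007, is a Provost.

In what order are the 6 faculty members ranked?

Quinn, Takahashi, Moreau, Szabo, Okafor, Okonkwo

By current position: Quinn, Takahashi and Moreau (President); then Szabo (Provost); then Okafor and Okonkwo (Dean).
Quinn, Takahashi and Moreau all have years of continuous service 4 years, so the next rule applies.
Among Quinn, Takahashi and Moreau, by date the degree was conferred (earlier first): Quinn and Takahashi (Jan 19, 1992) before Moreau (Mar 9, 2002).
Among Quinn and Takahashi, alphabetically by surname: Quinn before Takahashi.
Okafor and Okonkwo both have years of continuous service 2 years, so the next rule applies.
Okafor and Okonkwo both have date the degree was conferred Dec 21, 2022, so the next rule applies.
Among Okafor and Okonkwo, alphabetically by surname: Okafor before Okonkwo.
Full order: Quinn, Takahashi, Moreau, Szabo, Okafor, Okonkwo.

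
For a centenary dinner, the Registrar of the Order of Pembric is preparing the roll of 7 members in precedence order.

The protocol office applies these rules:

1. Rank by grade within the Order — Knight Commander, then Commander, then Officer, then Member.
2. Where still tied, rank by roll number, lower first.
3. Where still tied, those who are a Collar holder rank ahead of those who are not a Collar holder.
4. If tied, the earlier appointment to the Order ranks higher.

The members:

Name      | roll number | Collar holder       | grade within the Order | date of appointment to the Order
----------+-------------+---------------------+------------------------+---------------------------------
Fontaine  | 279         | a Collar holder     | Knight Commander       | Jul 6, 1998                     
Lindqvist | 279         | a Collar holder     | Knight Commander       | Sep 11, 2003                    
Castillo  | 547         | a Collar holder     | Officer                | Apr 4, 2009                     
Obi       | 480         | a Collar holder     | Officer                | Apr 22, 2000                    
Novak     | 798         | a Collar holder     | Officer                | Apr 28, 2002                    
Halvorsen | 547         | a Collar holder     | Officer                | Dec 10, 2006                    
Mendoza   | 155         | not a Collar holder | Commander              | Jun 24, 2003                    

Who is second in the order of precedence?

By grade within the Order: Fontaine and Lindqvist (Knight Commander); then Mendoza (Commander); then Obi, Halvorsen, Castillo and Novak (Officer).
Fontaine and Lindqvist both have roll number 279, so the next rule applies.
Fontaine and Lindqvist are each a Collar holder, so the next rule applies.
Among Fontaine and Lindqvist, by date of appointment to the Order (earlier first): Fontaine (Jul 6, 1998) before Lindqvist (Sep 11, 2003).
Among Obi, Halvorsen, Castillo and Novak, by roll number (lower first): Obi (480) before Halvorsen and Castillo (547) before Novak (798).
Halvorsen and Castillo are each a Collar holder, so the next rule applies.
Among Halvorsen and Castillo, by date of appointment to the Order (earlier first): Halvorsen (Dec 10, 2006) before Castillo (Apr 4, 2009).
Order: Fontaine, Lindqvist, Mendoza, Obi, Halvorsen, Castillo, Novak.

Lindqvist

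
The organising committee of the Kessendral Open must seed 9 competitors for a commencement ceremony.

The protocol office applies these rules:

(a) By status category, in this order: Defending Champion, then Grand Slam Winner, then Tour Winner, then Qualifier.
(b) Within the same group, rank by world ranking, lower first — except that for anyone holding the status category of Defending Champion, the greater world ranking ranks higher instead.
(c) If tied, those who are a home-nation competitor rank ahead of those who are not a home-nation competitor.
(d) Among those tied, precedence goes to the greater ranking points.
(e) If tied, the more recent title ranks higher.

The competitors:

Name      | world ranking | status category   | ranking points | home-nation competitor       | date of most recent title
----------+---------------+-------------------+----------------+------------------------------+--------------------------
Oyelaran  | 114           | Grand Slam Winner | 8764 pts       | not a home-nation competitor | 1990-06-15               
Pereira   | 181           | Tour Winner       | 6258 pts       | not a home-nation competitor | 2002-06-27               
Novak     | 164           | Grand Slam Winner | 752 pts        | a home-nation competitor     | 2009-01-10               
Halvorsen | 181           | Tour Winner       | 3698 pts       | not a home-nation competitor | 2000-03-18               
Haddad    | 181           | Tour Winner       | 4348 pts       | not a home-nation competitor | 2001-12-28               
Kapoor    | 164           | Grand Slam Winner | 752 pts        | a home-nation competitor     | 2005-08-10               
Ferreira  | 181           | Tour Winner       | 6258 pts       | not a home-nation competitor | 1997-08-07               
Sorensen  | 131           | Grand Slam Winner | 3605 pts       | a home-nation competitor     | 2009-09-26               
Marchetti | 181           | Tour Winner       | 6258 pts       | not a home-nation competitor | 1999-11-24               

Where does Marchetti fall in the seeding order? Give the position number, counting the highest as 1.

By status category: Oyelaran, Sorensen, Novak and Kapoor (Grand Slam Winner); then Pereira, Marchetti, Ferreira, Haddad and Halvorsen (Tour Winner).
Among Oyelaran, Sorensen, Novak and Kapoor, by world ranking (lower first): Oyelaran (114) before Sorensen (131) before Novak and Kapoor (164).
Novak and Kapoor are each a home-nation competitor, so the next rule applies.
Novak and Kapoor both have ranking points 752 pts, so the next rule applies.
Among Novak and Kapoor, by date of most recent title (later first): Novak (2009-01-10) before Kapoor (2005-08-10).
Pereira, Marchetti, Ferreira, Haddad and Halvorsen all have world ranking 181, so the next rule applies.
Pereira, Marchetti, Ferreira, Haddad and Halvorsen are each not a home-nation competitor, so the next rule applies.
Among Pereira, Marchetti, Ferreira, Haddad and Halvorsen, by ranking points (higher first): Pereira, Marchetti and Ferreira (6258 pts) before Haddad (4348 pts) before Halvorsen (3698 pts).
Among Pereira, Marchetti and Ferreira, by date of most recent title (later first): Pereira (2002-06-27) before Marchetti (1999-11-24) before Ferreira (1997-08-07).
Order: Oyelaran, Sorensen, Novak, Kapoor, Pereira, Marchetti, Ferreira, Haddad, Halvorsen. So position 6.

6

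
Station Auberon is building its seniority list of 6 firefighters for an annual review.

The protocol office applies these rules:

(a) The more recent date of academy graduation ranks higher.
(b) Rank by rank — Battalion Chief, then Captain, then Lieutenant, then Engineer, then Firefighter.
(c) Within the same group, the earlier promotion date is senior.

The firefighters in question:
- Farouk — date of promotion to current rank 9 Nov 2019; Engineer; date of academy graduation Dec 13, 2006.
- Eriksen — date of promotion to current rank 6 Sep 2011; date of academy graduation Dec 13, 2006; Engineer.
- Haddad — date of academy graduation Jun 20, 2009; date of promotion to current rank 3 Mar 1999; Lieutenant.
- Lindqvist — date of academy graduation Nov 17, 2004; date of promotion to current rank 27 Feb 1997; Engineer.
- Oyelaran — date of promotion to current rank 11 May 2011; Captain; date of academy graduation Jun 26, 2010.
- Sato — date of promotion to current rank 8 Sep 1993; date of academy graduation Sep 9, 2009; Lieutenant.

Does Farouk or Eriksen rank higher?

Eriksen

By date of academy graduation (later first): Oyelaran (Jun 26, 2010); then Sato (Sep 9, 2009); then Haddad (Jun 20, 2009); then Eriksen and Farouk (both Dec 13, 2006); then Lindqvist (Nov 17, 2004).
Eriksen and Farouk are each Engineer, so the next rule applies.
Among Eriksen and Farouk, by date of promotion to current rank (earlier first): Eriksen (6 Sep 2011) before Farouk (9 Nov 2019).
So Eriksen takes precedence.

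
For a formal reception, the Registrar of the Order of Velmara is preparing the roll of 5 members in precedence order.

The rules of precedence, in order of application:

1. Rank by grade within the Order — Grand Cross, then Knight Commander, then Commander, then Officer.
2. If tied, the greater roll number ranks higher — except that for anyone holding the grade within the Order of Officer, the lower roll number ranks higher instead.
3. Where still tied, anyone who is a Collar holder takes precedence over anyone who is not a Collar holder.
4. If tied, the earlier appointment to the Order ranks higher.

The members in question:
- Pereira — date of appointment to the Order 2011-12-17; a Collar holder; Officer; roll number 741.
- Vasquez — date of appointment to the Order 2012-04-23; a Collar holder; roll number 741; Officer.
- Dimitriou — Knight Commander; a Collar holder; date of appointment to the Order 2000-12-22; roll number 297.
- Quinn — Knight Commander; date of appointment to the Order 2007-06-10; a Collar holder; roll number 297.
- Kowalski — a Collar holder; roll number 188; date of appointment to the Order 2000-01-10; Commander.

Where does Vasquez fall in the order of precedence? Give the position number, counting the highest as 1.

5

By grade within the Order: Dimitriou and Quinn (Knight Commander); then Kowalski (Commander); then Pereira and Vasquez (Officer).
Dimitriou and Quinn both have roll number 297, so the next rule applies.
Dimitriou and Quinn are each a Collar holder, so the next rule applies.
Among Dimitriou and Quinn, by date of appointment to the Order (earlier first): Dimitriou (2000-12-22) before Quinn (2007-06-10).
Pereira and Vasquez both have roll number 741, so the next rule applies.
Pereira and Vasquez are each a Collar holder, so the next rule applies.
Among Pereira and Vasquez, by date of appointment to the Order (earlier first): Pereira (2011-12-17) before Vasquez (2012-04-23).
Order: Dimitriou, Quinn, Kowalski, Pereira, Vasquez. So position 5.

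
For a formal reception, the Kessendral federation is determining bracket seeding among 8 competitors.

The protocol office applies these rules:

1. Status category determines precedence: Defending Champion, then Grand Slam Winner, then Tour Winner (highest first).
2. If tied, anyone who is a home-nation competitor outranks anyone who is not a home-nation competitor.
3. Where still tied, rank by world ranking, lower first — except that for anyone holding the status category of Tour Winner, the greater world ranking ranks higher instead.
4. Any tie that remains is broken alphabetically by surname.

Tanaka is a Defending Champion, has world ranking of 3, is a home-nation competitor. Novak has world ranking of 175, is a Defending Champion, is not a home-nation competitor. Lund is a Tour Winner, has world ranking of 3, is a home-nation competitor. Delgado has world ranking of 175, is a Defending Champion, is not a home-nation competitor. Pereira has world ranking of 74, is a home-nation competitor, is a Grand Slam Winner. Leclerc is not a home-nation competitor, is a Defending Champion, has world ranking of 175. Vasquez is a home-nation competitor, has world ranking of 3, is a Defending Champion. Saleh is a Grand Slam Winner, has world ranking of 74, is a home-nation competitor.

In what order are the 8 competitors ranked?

Tanaka, Vasquez, Delgado, Leclerc, Novak, Pereira, Saleh, Lund

By status category: Tanaka, Vasquez, Delgado, Leclerc and Novak (Defending Champion); then Pereira and Saleh (Grand Slam Winner); then Lund (Tour Winner).
Among Tanaka, Vasquez, Delgado, Leclerc and Novak, a home-nation competitor before not a home-nation competitor: Tanaka and Vasquez (a home-nation competitor) before Delgado, Leclerc and Novak (not a home-nation competitor).
Tanaka and Vasquez both have world ranking 3, so the next rule applies.
Among Tanaka and Vasquez, alphabetically by surname: Tanaka before Vasquez.
Delgado, Leclerc and Novak all have world ranking 175, so the next rule applies.
Among Delgado, Leclerc and Novak, alphabetically by surname: Delgado before Leclerc before Novak.
Pereira and Saleh are each a home-nation competitor, so the next rule applies.
Pereira and Saleh both have world ranking 74, so the next rule applies.
Among Pereira and Saleh, alphabetically by surname: Pereira before Saleh.
Full order: Tanaka, Vasquez, Delgado, Leclerc, Novak, Pereira, Saleh, Lund.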